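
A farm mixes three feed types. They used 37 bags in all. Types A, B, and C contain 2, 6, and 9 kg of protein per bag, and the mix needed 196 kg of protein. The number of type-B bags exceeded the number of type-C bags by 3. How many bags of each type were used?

type-A bags: 14, type-B bags: 13, type-C bags: 10

Let a = type-A bags, b = type-B bags, c = type-C bags.
  a + b + c = 37
  6b + 9c + 2a = 196
  -c + b = 3
Row-reduce the augmented matrix:
R2 ← R2 − 2·R1.
R2 ← R2 / (4).
R1 ← R1 − 1·R2.
R3 ← R3 − 1·R2.
R3 ← R3 / (-11/4).
R1 ← R1 + 3/4·R3.
R2 ← R2 − 7/4·R3.
Reading off the reduced rows gives a = 14, b = 13, c = 10.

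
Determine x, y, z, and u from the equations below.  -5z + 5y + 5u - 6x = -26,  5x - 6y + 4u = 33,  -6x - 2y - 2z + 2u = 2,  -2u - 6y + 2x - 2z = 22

Row-reduce the augmented matrix:
R1 ← R1 / (-6).
R2 ← R2 − 5·R1.
R3 ← R3 + 6·R1.
R4 ← R4 − 2·R1.
R2 ← R2 / (-11/6).
R1 ← R1 + 5/6·R2.
R3 ← R3 + 7·R2.
R4 ← R4 + 13/3·R2.
R3 ← R3 / (208/11).
R1 ← R1 − 30/11·R3.
R2 ← R2 − 25/11·R3.
R4 ← R4 − 68/11·R3.
R4 ← R4 / (-110/13).
R1 ← R1 − 5/13·R4.
R2 ← R2 + 9/26·R4.
R3 ← R3 + 47/26·R4.
Reading off the reduced rows gives x = 1, y = -4, z = 1, u = 1.

x = 1, y = -4, z = 1, u = 1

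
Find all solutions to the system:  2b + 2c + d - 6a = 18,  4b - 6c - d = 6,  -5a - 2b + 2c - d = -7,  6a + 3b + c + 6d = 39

Row-reduce the augmented matrix:
R1 ← R1 / (-6).
R3 ← R3 + 5·R1.
R4 ← R4 − 6·R1.
R2 ← R2 / (4).
R1 ← R1 + 1/3·R2.
R3 ← R3 + 11/3·R2.
R4 ← R4 − 5·R2.
R3 ← R3 / (-31/6).
R1 ← R1 + 5/6·R3.
R2 ← R2 + 3/2·R3.
R4 ← R4 − 21/2·R3.
R4 ← R4 / (165/62).
R1 ← R1 − 6/31·R4.
R2 ← R2 − 17/31·R4.
R3 ← R3 − 33/62·R4.
Reading off the reduced rows gives a = -1, b = 3, c = 0, d = 6.

a = -1, b = 3, c = 0, d = 6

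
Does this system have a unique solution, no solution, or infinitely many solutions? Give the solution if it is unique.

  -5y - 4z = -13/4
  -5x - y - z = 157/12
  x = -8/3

Row-reduce the augmented matrix:
Swap R1 and R2.
R1 ← R1 / (-5).
R3 ← R3 − 1·R1.
R2 ← R2 / (-5).
R1 ← R1 − 1/5·R2.
R3 ← R3 + 1/5·R2.
R3 ← R3 / (-1/25).
R1 ← R1 − 1/25·R3.
R2 ← R2 − 4/5·R3.
Reading off the reduced rows gives x = -8/3, y = 9/4, z = -2.

x = -8/3, y = 9/4, z = -2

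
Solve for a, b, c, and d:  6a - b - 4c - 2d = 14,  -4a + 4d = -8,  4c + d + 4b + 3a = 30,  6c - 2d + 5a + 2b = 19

Row-reduce the augmented matrix:
R1 ← R1 / (6).
R2 ← R2 + 4·R1.
R3 ← R3 − 3·R1.
R4 ← R4 − 5·R1.
R2 ← R2 / (-2/3).
R1 ← R1 + 1/6·R2.
R3 ← R3 − 9/2·R2.
R4 ← R4 − 17/6·R2.
R3 ← R3 / (-12).
R2 ← R2 − 4·R3.
R4 ← R4 + 2·R3.
R4 ← R4 / (23/3).
R1 ← R1 + 1·R4.
R2 ← R2 − 8/3·R4.
R3 ← R3 + 5/3·R4.
Reading off the reduced rows gives a = 3, b = 6, c = -1, d = 1.

a = 3, b = 6, c = -1, d = 1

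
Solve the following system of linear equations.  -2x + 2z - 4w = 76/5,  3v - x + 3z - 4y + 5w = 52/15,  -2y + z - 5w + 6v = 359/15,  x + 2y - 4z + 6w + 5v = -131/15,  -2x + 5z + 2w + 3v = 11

x = -3, y = -2/3, z = 3/5, w = -2, v = 2

Row-reduce the augmented matrix:
R1 ← R1 / (-2).
R2 ← R2 + 1·R1.
R4 ← R4 − 1·R1.
R5 ← R5 + 2·R1.
R2 ← R2 / (-4).
R3 ← R3 + 2·R2.
R4 ← R4 − 2·R2.
Swap R3 and R4.
R3 ← R3 / (-2).
R1 ← R1 + 1·R3.
R2 ← R2 + 1/2·R3.
R5 ← R5 − 3·R3.
R4 ← R4 / (-17/2).
R1 ← R1 + 7/4·R4.
R2 ← R2 + 29/8·R4.
R3 ← R3 + 15/4·R4.
R5 ← R5 − 69/4·R4.
R5 ← R5 / (372/17).
R1 ← R1 + 71/17·R5.
R2 ← R2 + 73/17·R5.
R3 ← R3 + 89/17·R5.
R4 ← R4 + 9/17·R5.
Reading off the reduced rows gives x = -3, y = -2/3, z = 3/5, w = -2, v = 2.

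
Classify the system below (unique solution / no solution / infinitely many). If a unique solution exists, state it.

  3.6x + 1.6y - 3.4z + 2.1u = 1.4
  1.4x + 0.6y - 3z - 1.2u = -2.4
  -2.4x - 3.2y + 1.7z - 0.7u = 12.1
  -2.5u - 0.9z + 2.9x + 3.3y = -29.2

x = -3, y = -4, z = -3, u = 4

Row-reduce the augmented matrix:
R1 ← R1 / (18/5).
R2 ← R2 − 7/5·R1.
R3 ← R3 + 12/5·R1.
R4 ← R4 − 29/10·R1.
R2 ← R2 / (-1/45).
R1 ← R1 − 4/9·R2.
R3 ← R3 + 32/15·R2.
R4 ← R4 − 181/90·R2.
R3 ← R3 / (321/2).
R1 ← R1 + 69/2·R3.
R2 ← R2 − 151/2·R3.
R4 ← R4 + 150·R3.
R4 ← R4 / (-5469/1070).
R1 ← R1 − 4313/2140·R4.
R2 ← R2 + 4171/6420·R4.
R3 ← R3 − 1943/1605·R4.
Reading off the reduced rows gives x = -3, y = -4, z = -3, u = 4.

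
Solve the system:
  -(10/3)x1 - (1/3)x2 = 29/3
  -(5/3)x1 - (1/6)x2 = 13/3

no solution

Row-reduce:
R1 ← R1 / (-10/3).
R2 ← R2 + 5/3·R1.
Row 2 reduces to 0 = -1/2, a contradiction. The system is inconsistent.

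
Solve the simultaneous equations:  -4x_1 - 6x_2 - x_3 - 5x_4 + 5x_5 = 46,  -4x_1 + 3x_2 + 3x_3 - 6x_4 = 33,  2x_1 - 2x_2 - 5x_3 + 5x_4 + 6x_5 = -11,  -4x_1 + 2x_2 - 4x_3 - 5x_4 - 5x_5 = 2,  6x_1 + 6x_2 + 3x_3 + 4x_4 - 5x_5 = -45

Row-reduce the augmented matrix:
R1 ← R1 / (-4).
R2 ← R2 + 4·R1.
R3 ← R3 − 2·R1.
R4 ← R4 + 4·R1.
R5 ← R5 − 6·R1.
R2 ← R2 / (9).
R1 ← R1 − 3/2·R2.
R3 ← R3 + 5·R2.
R4 ← R4 − 8·R2.
R5 ← R5 + 3·R2.
R3 ← R3 / (-59/18).
R1 ← R1 + 5/12·R3.
R2 ← R2 − 4/9·R3.
R4 ← R4 + 59/9·R3.
R5 ← R5 − 17/6·R3.
R4 ← R4 / (-3).
R1 ← R1 − 69/59·R4.
R2 ← R2 − 9/59·R4.
R3 ← R3 + 35/59·R4.
R5 ← R5 + 127/59·R4.
R5 ← R5 / (3182/177).
R1 ← R1 + 917/118·R5.
R2 ← R2 + 38/59·R5.
R3 ← R3 − 286/177·R5.
R4 ← R4 − 17/3·R5.
Reading off the reduced rows gives x_1 = -3, x_2 = -1, x_3 = 2, x_4 = -3, x_5 = 3.

x_1 = -3, x_2 = -1, x_3 = 2, x_4 = -3, x_5 = 3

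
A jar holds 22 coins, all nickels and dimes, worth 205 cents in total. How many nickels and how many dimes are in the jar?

nickels: 3, dimes: 19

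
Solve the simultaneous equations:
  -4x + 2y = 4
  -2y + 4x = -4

Row-reduce:
R1 ← R1 / (-4).
R2 ← R2 − 4·R1.
Rank is 1 with 2 unknowns, leaving y free.

infinitely many solutions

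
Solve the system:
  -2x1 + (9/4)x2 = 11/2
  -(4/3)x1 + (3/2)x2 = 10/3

no solution

Row-reduce:
R1 ← R1 / (-2).
R2 ← R2 + 4/3·R1.
Row 2 reduces to 0 = -1/3, a contradiction. The system is inconsistent.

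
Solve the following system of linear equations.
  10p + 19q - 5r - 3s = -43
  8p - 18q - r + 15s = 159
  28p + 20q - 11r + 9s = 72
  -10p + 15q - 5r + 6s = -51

no solution

Row-reduce:
R1 ← R1 / (10).
R2 ← R2 − 8·R1.
R3 ← R3 − 28·R1.
R4 ← R4 + 10·R1.
R2 ← R2 / (-166/5).
R1 ← R1 − 19/10·R2.
R3 ← R3 + 166/5·R2.
R4 ← R4 − 34·R2.
Swap R3 and R4.
R3 ← R3 / (-575/83).
R1 ← R1 + 109/332·R3.
R2 ← R2 + 15/166·R3.
Row 4 reduces to 0 = -1, a contradiction. The system is inconsistent.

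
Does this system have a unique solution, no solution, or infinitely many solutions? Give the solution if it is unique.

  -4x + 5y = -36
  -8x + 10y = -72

Row-reduce:
R1 ← R1 / (-4).
R2 ← R2 + 8·R1.
Rank is 1 with 2 unknowns, leaving y free.

infinitely many solutions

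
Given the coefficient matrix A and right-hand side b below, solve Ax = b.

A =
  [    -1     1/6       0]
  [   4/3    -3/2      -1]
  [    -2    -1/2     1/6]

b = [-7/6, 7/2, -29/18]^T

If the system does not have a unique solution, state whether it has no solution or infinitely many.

x_1 = 1, x_2 = -1, x_3 = -2/3

Row-reduce the augmented matrix:
R1 ← R1 / (-1).
R2 ← R2 − 4/3·R1.
R3 ← R3 + 2·R1.
R2 ← R2 / (-23/18).
R1 ← R1 + 1/6·R2.
R3 ← R3 + 5/6·R2.
R3 ← R3 / (113/138).
R1 ← R1 − 3/23·R3.
R2 ← R2 − 18/23·R3.
Reading off the reduced rows gives x_1 = 1, x_2 = -1, x_3 = -2/3.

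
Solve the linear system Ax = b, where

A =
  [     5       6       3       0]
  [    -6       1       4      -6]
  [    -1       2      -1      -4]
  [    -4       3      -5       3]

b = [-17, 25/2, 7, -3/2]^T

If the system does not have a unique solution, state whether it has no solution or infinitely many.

x_1 = -1, x_2 = -3/2, x_3 = -1, x_4 = -2

Row-reduce the augmented matrix:
R1 ← R1 / (5).
R2 ← R2 + 6·R1.
R3 ← R3 + 1·R1.
R4 ← R4 + 4·R1.
R2 ← R2 / (41/5).
R1 ← R1 − 6/5·R2.
R3 ← R3 − 16/5·R2.
R4 ← R4 − 39/5·R2.
R3 ← R3 / (-138/41).
R1 ← R1 + 21/41·R3.
R2 ← R2 − 38/41·R3.
R4 ← R4 + 403/41·R3.
R4 ← R4 / (935/69).
R1 ← R1 − 26/23·R4.
R2 ← R2 + 82/69·R4.
R3 ← R3 − 34/69·R4.
Reading off the reduced rows gives x_1 = -1, x_2 = -3/2, x_3 = -1, x_4 = -2.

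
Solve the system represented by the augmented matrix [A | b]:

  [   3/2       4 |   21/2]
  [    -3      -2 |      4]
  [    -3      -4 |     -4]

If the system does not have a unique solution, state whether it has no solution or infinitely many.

Row-reduce:
R1 ← R1 / (3/2).
R2 ← R2 + 3·R1.
R3 ← R3 + 3·R1.
R2 ← R2 / (6).
R1 ← R1 − 8/3·R2.
R3 ← R3 − 4·R2.
Row 3 reduces to 0 = 1/3, a contradiction. The system is inconsistent.

no solution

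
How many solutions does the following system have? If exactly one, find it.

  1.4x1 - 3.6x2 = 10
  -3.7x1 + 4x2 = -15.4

Row-reduce the augmented matrix:
R1 ← R1 / (7/5).
R2 ← R2 + 37/10·R1.
R2 ← R2 / (-193/35).
R1 ← R1 + 18/7·R2.
Reading off the reduced rows gives x1 = 2, x2 = -2.

x1 = 2, x2 = -2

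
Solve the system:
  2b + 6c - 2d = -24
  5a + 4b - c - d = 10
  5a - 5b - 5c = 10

Row-reduce:
Swap R1 and R2.
R1 ← R1 / (5).
R3 ← R3 − 5·R1.
R2 ← R2 / (2).
R1 ← R1 − 4/5·R2.
R3 ← R3 + 9·R2.
R3 ← R3 / (23).
R1 ← R1 + 13/5·R3.
R2 ← R2 − 3·R3.
Rank is 3 with 4 unknowns, leaving d free.

infinitely many solutions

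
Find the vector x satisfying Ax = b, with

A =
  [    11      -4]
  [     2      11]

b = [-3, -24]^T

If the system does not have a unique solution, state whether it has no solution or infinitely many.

x_1 = -1, x_2 = -2

Row-reduce the augmented matrix:
R1 ← R1 / (11).
R2 ← R2 − 2·R1.
R2 ← R2 / (129/11).
R1 ← R1 + 4/11·R2.
Reading off the reduced rows gives x_1 = -1, x_2 = -2.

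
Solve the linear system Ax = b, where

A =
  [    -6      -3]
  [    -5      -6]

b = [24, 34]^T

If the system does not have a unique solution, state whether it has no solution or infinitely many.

Row-reduce the augmented matrix:
R1 ← R1 / (-6).
R2 ← R2 + 5·R1.
R2 ← R2 / (-7/2).
R1 ← R1 − 1/2·R2.
Reading off the reduced rows gives x_1 = -2, x_2 = -4.

x_1 = -2, x_2 = -4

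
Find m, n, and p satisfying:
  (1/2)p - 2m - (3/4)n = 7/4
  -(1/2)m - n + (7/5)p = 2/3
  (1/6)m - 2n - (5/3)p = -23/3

m = -4/3, n = 7/3, p = 5/3

Row-reduce the augmented matrix:
R1 ← R1 / (-2).
R2 ← R2 + 1/2·R1.
R3 ← R3 − 1/6·R1.
R2 ← R2 / (-13/16).
R1 ← R1 − 3/8·R2.
R3 ← R3 + 33/16·R2.
R3 ← R3 / (-316/65).
R1 ← R1 − 22/65·R3.
R2 ← R2 + 102/65·R3.
Reading off the reduced rows gives m = -4/3, n = 7/3, p = 5/3.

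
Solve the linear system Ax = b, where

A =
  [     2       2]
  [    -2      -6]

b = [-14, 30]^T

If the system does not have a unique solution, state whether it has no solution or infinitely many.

Row-reduce the augmented matrix:
R1 ← R1 / (2).
R2 ← R2 + 2·R1.
R2 ← R2 / (-4).
R1 ← R1 − 1·R2.
Reading off the reduced rows gives x_1 = -3, x_2 = -4.

x_1 = -3, x_2 = -4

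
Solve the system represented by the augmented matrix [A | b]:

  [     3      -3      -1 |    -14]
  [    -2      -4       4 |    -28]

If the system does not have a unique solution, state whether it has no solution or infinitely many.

infinitely many solutions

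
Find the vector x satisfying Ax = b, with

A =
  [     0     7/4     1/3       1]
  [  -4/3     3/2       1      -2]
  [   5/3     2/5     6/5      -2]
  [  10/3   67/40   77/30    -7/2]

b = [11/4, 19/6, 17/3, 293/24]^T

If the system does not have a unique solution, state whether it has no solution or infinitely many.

Row-reduce:
Swap R1 and R2.
R1 ← R1 / (-4/3).
R3 ← R3 − 5/3·R1.
R4 ← R4 − 10/3·R1.
R2 ← R2 / (7/4).
R1 ← R1 + 9/8·R2.
R3 ← R3 − 91/40·R2.
R4 ← R4 − 217/40·R2.
R3 ← R3 / (121/60).
R1 ← R1 + 15/28·R3.
R2 ← R2 − 4/21·R3.
R4 ← R4 − 121/30·R3.
Row 4 reduces to 0 = -1/2, a contradiction. The system is inconsistent.

no solution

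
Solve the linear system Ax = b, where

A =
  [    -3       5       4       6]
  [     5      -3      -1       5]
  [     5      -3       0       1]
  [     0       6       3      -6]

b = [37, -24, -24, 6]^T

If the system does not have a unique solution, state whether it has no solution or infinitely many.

x_1 = -5, x_2 = 0, x_3 = 4, x_4 = 1

Row-reduce the augmented matrix:
R1 ← R1 / (-3).
R2 ← R2 − 5·R1.
R3 ← R3 − 5·R1.
R2 ← R2 / (16/3).
R1 ← R1 + 5/3·R2.
R3 ← R3 − 16/3·R2.
R4 ← R4 − 6·R2.
R1 ← R1 − 7/16·R3.
R2 ← R2 − 17/16·R3.
R4 ← R4 + 27/8·R3.
R4 ← R4 / (-291/8).
R1 ← R1 − 71/16·R4.
R2 ← R2 − 113/16·R4.
R3 ← R3 + 4·R4.
Reading off the reduced rows gives x_1 = -5, x_2 = 0, x_3 = 4, x_4 = 1.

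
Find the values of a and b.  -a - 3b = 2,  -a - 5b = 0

Row-reduce the augmented matrix:
R1 ← R1 / (-1).
R2 ← R2 + 1·R1.
R2 ← R2 / (-2).
R1 ← R1 − 3·R2.
Reading off the reduced rows gives a = -5, b = 1.

a = -5, b = 1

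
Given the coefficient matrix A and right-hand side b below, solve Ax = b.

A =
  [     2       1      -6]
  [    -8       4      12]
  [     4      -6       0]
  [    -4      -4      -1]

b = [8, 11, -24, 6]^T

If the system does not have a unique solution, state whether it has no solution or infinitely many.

no solution

Row-reduce:
R1 ← R1 / (2).
R2 ← R2 + 8·R1.
R3 ← R3 − 4·R1.
R4 ← R4 + 4·R1.
R2 ← R2 / (8).
R1 ← R1 − 1/2·R2.
R3 ← R3 + 8·R2.
R4 ← R4 + 2·R2.
Swap R3 and R4.
R3 ← R3 / (-16).
R1 ← R1 + 9/4·R3.
R2 ← R2 + 3/2·R3.
Row 4 reduces to 0 = 3, a contradiction. The system is inconsistent.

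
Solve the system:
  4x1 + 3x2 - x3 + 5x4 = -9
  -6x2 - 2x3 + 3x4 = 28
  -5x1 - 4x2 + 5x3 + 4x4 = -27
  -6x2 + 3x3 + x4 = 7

Row-reduce the augmented matrix:
R1 ← R1 / (4).
R3 ← R3 + 5·R1.
R2 ← R2 / (-6).
R1 ← R1 − 3/4·R2.
R3 ← R3 + 1/4·R2.
R4 ← R4 + 6·R2.
R3 ← R3 / (23/6).
R1 ← R1 + 1/2·R3.
R2 ← R2 − 1/3·R3.
R4 ← R4 − 5·R3.
R4 ← R4 / (-1399/92).
R1 ← R1 − 271/92·R4.
R2 ← R2 + 127/92·R4.
R3 ← R3 − 243/92·R4.
Reading off the reduced rows gives x1 = 2, x2 = -4, x3 = -5, x4 = -2.

x1 = 2, x2 = -4, x3 = -5, x4 = -2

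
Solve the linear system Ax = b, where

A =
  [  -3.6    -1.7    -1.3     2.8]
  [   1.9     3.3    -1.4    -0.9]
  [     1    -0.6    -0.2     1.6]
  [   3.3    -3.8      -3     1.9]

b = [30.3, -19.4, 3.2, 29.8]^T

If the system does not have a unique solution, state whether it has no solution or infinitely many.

x_1 = -3, x_2 = -6, x_3 = -5, x_4 = 1

Row-reduce the augmented matrix:
R1 ← R1 / (-18/5).
R2 ← R2 − 19/10·R1.
R3 ← R3 − 1·R1.
R4 ← R4 − 33/10·R1.
R2 ← R2 / (173/72).
R1 ← R1 − 17/36·R2.
R3 ← R3 + 193/180·R2.
R4 ← R4 + 643/120·R2.
R3 ← R3 / (-6453/4325).
R1 ← R1 − 667/865·R3.
R2 ← R2 + 751/865·R3.
R4 ← R4 + 76499/8650·R3.
R4 ← R4 / (-636727/64530).
R1 ← R1 − 3038/6453·R4.
R2 ← R2 + 8345/6453·R4.
R3 ← R3 + 11399/6453·R4.
Reading off the reduced rows gives x_1 = -3, x_2 = -6, x_3 = -5, x_4 = 1.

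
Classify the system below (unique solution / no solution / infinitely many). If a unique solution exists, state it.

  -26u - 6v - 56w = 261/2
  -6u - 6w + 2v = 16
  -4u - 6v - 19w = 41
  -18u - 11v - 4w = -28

no solution

Row-reduce:
R1 ← R1 / (-26).
R2 ← R2 + 6·R1.
R3 ← R3 + 4·R1.
R4 ← R4 + 18·R1.
R2 ← R2 / (44/13).
R1 ← R1 − 3/13·R2.
R3 ← R3 + 66/13·R2.
R4 ← R4 + 89/13·R2.
Swap R3 and R4.
R3 ← R3 / (1073/22).
R1 ← R1 − 37/22·R3.
R2 ← R2 − 45/22·R3.
Row 4 reduces to 0 = -1/4, a contradiction. The system is inconsistent.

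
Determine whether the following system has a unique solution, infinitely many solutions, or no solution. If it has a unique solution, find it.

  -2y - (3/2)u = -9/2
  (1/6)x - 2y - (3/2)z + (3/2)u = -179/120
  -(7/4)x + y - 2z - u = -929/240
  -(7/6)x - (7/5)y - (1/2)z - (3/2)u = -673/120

Row-reduce the augmented matrix:
Swap R1 and R2.
R1 ← R1 / (1/6).
R3 ← R3 + 7/4·R1.
R4 ← R4 + 7/6·R1.
R2 ← R2 / (-2).
R1 ← R1 + 12·R2.
R3 ← R3 + 20·R2.
R4 ← R4 + 77/5·R2.
R3 ← R3 / (-71/4).
R1 ← R1 + 9·R3.
R4 ← R4 + 11·R3.
R4 ← R4 / (3001/1420).
R1 ← R1 − 207/71·R4.
R2 ← R2 − 3/4·R4.
R3 ← R3 + 119/71·R4.
Reading off the reduced rows gives x = 5/4, y = 5/4, z = 4/5, u = 4/3.

x = 5/4, y = 5/4, z = 4/5, u = 4/3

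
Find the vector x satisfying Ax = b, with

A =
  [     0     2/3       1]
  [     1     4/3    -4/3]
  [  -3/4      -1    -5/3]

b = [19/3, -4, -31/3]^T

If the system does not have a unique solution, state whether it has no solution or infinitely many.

x_1 = 0, x_2 = 2, x_3 = 5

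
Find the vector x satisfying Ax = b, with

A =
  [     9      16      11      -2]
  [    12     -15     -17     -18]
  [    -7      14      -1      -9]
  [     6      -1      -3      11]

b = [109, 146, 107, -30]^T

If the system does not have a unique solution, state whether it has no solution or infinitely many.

x_1 = 5, x_2 = 6, x_3 = -4, x_4 = -6

Row-reduce the augmented matrix:
R1 ← R1 / (9).
R2 ← R2 − 12·R1.
R3 ← R3 + 7·R1.
R4 ← R4 − 6·R1.
R2 ← R2 / (-109/3).
R1 ← R1 − 16/9·R2.
R3 ← R3 − 238/9·R2.
R4 ← R4 + 35/3·R2.
R3 ← R3 / (-5066/327).
R1 ← R1 + 107/327·R3.
R2 ← R2 − 95/109·R3.
R4 ← R4 + 18/109·R3.
R4 ← R4 / (44298/2533).
R1 ← R1 + 2603/5066·R4.
R2 ← R2 + 4051/5066·R4.
R3 ← R3 − 7101/5066·R4.
Reading off the reduced rows gives x_1 = 5, x_2 = 6, x_3 = -4, x_4 = -6.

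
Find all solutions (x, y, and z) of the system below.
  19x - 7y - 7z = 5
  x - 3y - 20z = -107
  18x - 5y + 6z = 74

Row-reduce the augmented matrix:
R1 ← R1 / (19).
R2 ← R2 − 1·R1.
R3 ← R3 − 18·R1.
R2 ← R2 / (-50/19).
R1 ← R1 + 7/19·R2.
R3 ← R3 − 31/19·R2.
R3 ← R3 / (23/50).
R1 ← R1 − 119/50·R3.
R2 ← R2 − 373/50·R3.
Reading off the reduced rows gives x = 1, y = -4, z = 6.

x = 1, y = -4, z = 6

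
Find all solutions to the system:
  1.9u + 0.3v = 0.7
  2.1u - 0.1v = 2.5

Row-reduce the augmented matrix:
R1 ← R1 / (19/10).
R2 ← R2 − 21/10·R1.
R2 ← R2 / (-41/95).
R1 ← R1 − 3/19·R2.
Reading off the reduced rows gives u = 1, v = -4.

u = 1, v = -4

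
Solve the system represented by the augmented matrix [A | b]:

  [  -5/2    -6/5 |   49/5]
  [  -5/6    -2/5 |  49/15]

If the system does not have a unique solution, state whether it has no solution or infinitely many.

infinitely many solutions

Row-reduce:
R1 ← R1 / (-5/2).
R2 ← R2 + 5/6·R1.
Rank is 1 with 2 unknowns, leaving x_2 free.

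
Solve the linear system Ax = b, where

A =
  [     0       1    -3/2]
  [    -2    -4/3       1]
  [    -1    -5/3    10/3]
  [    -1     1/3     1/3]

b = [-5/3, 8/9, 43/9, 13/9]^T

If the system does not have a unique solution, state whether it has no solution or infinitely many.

x_1 = -1/3, x_2 = 4/3, x_3 = 2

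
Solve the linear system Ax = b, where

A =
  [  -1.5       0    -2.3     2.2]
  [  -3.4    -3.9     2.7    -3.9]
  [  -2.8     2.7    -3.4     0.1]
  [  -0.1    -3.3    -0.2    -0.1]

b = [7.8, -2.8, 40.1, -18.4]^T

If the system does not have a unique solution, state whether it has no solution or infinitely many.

x_1 = -5, x_2 = 6, x_3 = -3, x_4 = -3

Row-reduce the augmented matrix:
R1 ← R1 / (-3/2).
R2 ← R2 + 17/5·R1.
R3 ← R3 + 14/5·R1.
R4 ← R4 + 1/10·R1.
R2 ← R2 / (-39/10).
R3 ← R3 − 27/10·R2.
R4 ← R4 + 33/10·R2.
R3 ← R3 / (497/78).
R1 ← R1 − 23/15·R3.
R2 ← R2 + 1187/585·R3.
R4 ← R4 + 6574/975·R3.
R4 ← R4 / (-30861/8875).
R1 ← R1 − 1736/1775·R4.
R2 ← R2 + 5093/5325·R4.
R3 ← R3 + 566/355·R4.
Reading off the reduced rows gives x_1 = -5, x_2 = 6, x_3 = -3, x_4 = -3.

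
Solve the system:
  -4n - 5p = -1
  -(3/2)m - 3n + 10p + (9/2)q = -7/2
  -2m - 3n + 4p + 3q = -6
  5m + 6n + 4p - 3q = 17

Row-reduce:
Swap R1 and R2.
R1 ← R1 / (-3/2).
R3 ← R3 + 2·R1.
R4 ← R4 − 5·R1.
R2 ← R2 / (-4).
R1 ← R1 − 2·R2.
R3 ← R3 − 1·R2.
R4 ← R4 + 4·R2.
R3 ← R3 / (-127/12).
R1 ← R1 + 55/6·R3.
R2 ← R2 − 5/4·R3.
R4 ← R4 − 127/3·R3.
Rank is 3 with 4 unknowns, leaving q free.

infinitely many solutions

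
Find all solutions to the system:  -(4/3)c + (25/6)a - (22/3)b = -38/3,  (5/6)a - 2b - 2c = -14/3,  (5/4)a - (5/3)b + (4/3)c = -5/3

Row-reduce:
R1 ← R1 / (25/6).
R2 ← R2 − 5/6·R1.
R3 ← R3 − 5/4·R1.
R2 ← R2 / (-8/15).
R1 ← R1 + 44/25·R2.
R3 ← R3 − 8/15·R2.
Rank is 2 with 3 unknowns, leaving c free.

infinitely many solutions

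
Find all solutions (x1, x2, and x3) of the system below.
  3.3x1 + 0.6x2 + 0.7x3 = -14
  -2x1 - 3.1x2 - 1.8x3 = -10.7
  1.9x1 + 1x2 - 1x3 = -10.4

x1 = -6, x2 = 5, x3 = 4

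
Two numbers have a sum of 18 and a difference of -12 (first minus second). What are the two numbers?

Let x = first number, y = second number.
  x + y = 18
  x - y = -12
Row-reduce the augmented matrix:
R2 ← R2 − 1·R1.
R2 ← R2 / (-2).
R1 ← R1 − 1·R2.
Reading off the reduced rows gives x = 3, y = 15.

first number: 3, second number: 15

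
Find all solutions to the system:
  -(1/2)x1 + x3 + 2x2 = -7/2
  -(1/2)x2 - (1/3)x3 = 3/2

Row-reduce:
R1 ← R1 / (-1/2).
R2 ← R2 / (-1/2).
R1 ← R1 + 4·R2.
Rank is 2 with 3 unknowns, leaving x3 free.

infinitely many solutions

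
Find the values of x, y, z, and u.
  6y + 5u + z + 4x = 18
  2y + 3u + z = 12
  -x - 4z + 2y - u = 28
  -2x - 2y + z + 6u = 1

x = -5, y = 6, z = -3, u = 1

Row-reduce the augmented matrix:
R1 ← R1 / (4).
R3 ← R3 + 1·R1.
R4 ← R4 + 2·R1.
R2 ← R2 / (2).
R1 ← R1 − 3/2·R2.
R3 ← R3 − 7/2·R2.
R4 ← R4 − 1·R2.
R3 ← R3 / (-11/2).
R1 ← R1 + 1/2·R3.
R2 ← R2 − 1/2·R3.
R4 ← R4 − 1·R3.
R4 ← R4 / (67/11).
R1 ← R1 + 6/11·R4.
R2 ← R2 − 23/22·R4.
R3 ← R3 − 10/11·R4.
Reading off the reduced rows gives x = -5, y = 6, z = -3, u = 1.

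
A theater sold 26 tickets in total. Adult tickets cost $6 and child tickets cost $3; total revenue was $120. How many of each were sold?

Let a = adult tickets, c = child tickets.
  a + c = 26
  6a + 3c = 120
From equation 1: a = 26 − c.
Substitute into equation 2 and solve: c = 12.
Then a = 14.

adult tickets: 14, child tickets: 12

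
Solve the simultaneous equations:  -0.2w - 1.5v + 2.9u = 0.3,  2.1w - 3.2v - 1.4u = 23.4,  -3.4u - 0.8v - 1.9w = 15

Row-reduce the augmented matrix:
R1 ← R1 / (29/10).
R2 ← R2 + 7/5·R1.
R3 ← R3 + 17/5·R1.
R2 ← R2 / (-569/145).
R1 ← R1 + 15/29·R2.
R3 ← R3 + 371/145·R2.
R3 ← R3 / (-9789/2845).
R1 ← R1 + 379/1138·R3.
R2 ← R2 + 581/1138·R3.
Reading off the reduced rows gives u = -3, v = -6, w = 0.

u = -3, v = -6, w = 0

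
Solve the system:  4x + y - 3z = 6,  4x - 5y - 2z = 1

infinitely many solutions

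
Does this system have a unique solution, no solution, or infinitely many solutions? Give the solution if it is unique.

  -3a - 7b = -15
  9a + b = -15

a = -2, b = 3

Row-reduce the augmented matrix:
R1 ← R1 / (-3).
R2 ← R2 − 9·R1.
R2 ← R2 / (-20).
R1 ← R1 − 7/3·R2.
Reading off the reduced rows gives a = -2, b = 3.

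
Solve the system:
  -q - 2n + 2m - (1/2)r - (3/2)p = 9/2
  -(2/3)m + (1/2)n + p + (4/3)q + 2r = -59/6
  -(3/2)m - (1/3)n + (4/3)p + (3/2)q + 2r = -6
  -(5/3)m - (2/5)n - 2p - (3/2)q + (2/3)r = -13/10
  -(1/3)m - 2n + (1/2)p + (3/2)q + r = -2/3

m = -1, n = -3, p = 3, q = -3, r = -4

Row-reduce the augmented matrix:
R1 ← R1 / (2).
R2 ← R2 + 2/3·R1.
R3 ← R3 + 3/2·R1.
R4 ← R4 + 5/3·R1.
R5 ← R5 + 1/3·R1.
R2 ← R2 / (-1/6).
R1 ← R1 + 1·R2.
R3 ← R3 + 11/6·R2.
R4 ← R4 + 31/15·R2.
R5 ← R5 + 7/3·R2.
R3 ← R3 / (-127/24).
R1 ← R1 + 15/4·R3.
R2 ← R2 + 3·R3.
R4 ← R4 + 189/20·R3.
R5 ← R5 + 27/4·R3.
R4 ← R4 / (13607/3810).
R1 ← R1 − 97/127·R4.
R2 ← R2 + 24/127·R4.
R3 ← R3 − 246/127·R4.
R5 ← R5 − 311/762·R4.
R5 ← R5 / (-188845/81642).
R1 ← R1 + 5216/13607·R5.
R2 ← R2 − 1010/13607·R5.
R3 ← R3 + 30763/13607·R5.
R4 ← R4 − 40496/13607·R5.
Reading off the reduced rows gives m = -1, n = -3, p = 3, q = -3, r = -4.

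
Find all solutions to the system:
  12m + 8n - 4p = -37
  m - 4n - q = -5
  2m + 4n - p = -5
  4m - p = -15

no solution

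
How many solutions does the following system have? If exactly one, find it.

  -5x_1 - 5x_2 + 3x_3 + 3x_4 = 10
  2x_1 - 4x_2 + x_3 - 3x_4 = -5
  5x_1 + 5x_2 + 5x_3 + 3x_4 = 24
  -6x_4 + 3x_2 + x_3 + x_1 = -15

x_1 = 1, x_2 = 0, x_3 = 2, x_4 = 3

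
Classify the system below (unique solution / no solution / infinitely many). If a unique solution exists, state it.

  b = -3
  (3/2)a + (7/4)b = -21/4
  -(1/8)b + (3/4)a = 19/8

no solution

Row-reduce:
Swap R1 and R2.
R1 ← R1 / (3/2).
R3 ← R3 − 3/4·R1.
R1 ← R1 − 7/6·R2.
R3 ← R3 + 1·R2.
Row 3 reduces to 0 = 2, a contradiction. The system is inconsistent.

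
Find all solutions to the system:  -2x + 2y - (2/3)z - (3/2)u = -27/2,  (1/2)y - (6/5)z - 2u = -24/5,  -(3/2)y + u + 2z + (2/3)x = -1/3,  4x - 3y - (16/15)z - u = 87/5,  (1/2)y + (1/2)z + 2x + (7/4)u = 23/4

x = 1, y = -4, z = -6, u = 5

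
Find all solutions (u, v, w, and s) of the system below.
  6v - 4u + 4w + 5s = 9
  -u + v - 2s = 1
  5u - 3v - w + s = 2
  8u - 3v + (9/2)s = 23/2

Row-reduce:
R1 ← R1 / (-4).
R2 ← R2 + 1·R1.
R3 ← R3 − 5·R1.
R4 ← R4 − 8·R1.
R2 ← R2 / (-1/2).
R1 ← R1 + 3/2·R2.
R3 ← R3 − 9/2·R2.
R4 ← R4 − 9·R2.
R3 ← R3 / (-5).
R1 ← R1 − 2·R3.
R2 ← R2 − 2·R3.
R4 ← R4 + 10·R3.
Row 4 reduces to 0 = 3, a contradiction. The system is inconsistent.

no solution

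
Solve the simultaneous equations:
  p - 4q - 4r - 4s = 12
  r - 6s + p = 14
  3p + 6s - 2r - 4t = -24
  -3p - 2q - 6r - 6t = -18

infinitely many solutions

Row-reduce:
R2 ← R2 − 1·R1.
R3 ← R3 − 3·R1.
R4 ← R4 + 3·R1.
R2 ← R2 / (4).
R1 ← R1 + 4·R2.
R3 ← R3 − 12·R2.
R4 ← R4 + 14·R2.
R3 ← R3 / (-5).
R1 ← R1 − 1·R3.
R2 ← R2 − 5/4·R3.
R4 ← R4 + 1/2·R3.
R4 ← R4 / (-107/5).
R1 ← R1 + 6/5·R4.
R2 ← R2 − 11/2·R4.
R3 ← R3 + 24/5·R4.
Rank is 4 with 5 unknowns, leaving t free.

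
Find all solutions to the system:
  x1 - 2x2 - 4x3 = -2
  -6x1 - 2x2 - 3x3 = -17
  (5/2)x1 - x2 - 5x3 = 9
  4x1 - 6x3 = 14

no solution

Row-reduce:
R2 ← R2 + 6·R1.
R3 ← R3 − 5/2·R1.
R4 ← R4 − 4·R1.
R2 ← R2 / (-14).
R1 ← R1 + 2·R2.
R3 ← R3 − 4·R2.
R4 ← R4 − 8·R2.
R3 ← R3 / (-19/7).
R1 ← R1 + 1/7·R3.
R2 ← R2 − 27/14·R3.
R4 ← R4 + 38/7·R3.
Row 4 reduces to 0 = -6, a contradiction. The system is inconsistent.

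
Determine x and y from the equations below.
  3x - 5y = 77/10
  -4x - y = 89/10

Row-reduce the augmented matrix:
R1 ← R1 / (3).
R2 ← R2 + 4·R1.
R2 ← R2 / (-23/3).
R1 ← R1 + 5/3·R2.
Reading off the reduced rows gives x = -8/5, y = -5/2.

x = -8/5, y = -5/2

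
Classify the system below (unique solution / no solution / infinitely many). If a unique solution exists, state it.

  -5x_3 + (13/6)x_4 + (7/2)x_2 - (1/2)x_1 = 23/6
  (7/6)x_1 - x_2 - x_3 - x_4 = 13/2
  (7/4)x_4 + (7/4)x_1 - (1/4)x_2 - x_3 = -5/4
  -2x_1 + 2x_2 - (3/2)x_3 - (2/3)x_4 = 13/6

no solution

Row-reduce:
R1 ← R1 / (-1/2).
R2 ← R2 − 7/6·R1.
R3 ← R3 − 7/4·R1.
R4 ← R4 + 2·R1.
R2 ← R2 / (43/6).
R1 ← R1 + 7·R2.
R3 ← R3 − 12·R2.
R4 ← R4 + 12·R2.
R3 ← R3 / (233/86).
R1 ← R1 + 102/43·R3.
R2 ← R2 + 76/43·R3.
R4 ← R4 + 233/86·R3.
Row 4 reduces to 0 = -1, a contradiction. The system is inconsistent.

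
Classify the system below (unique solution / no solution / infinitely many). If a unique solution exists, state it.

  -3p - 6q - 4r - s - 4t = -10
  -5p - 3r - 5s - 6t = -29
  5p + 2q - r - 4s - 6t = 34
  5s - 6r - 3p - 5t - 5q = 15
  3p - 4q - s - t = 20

Row-reduce the augmented matrix:
R1 ← R1 / (-3).
R2 ← R2 + 5·R1.
R3 ← R3 − 5·R1.
R4 ← R4 + 3·R1.
R5 ← R5 − 3·R1.
R2 ← R2 / (10).
R1 ← R1 − 2·R2.
R3 ← R3 + 8·R2.
R4 ← R4 − 1·R2.
R5 ← R5 + 10·R2.
R3 ← R3 / (-71/15).
R1 ← R1 − 3/5·R3.
R2 ← R2 − 11/30·R3.
R4 ← R4 + 71/30·R3.
R5 ← R5 + 1/3·R3.
R4 ← R4 / (21/2).
R1 ← R1 + 4/71·R4.
R2 ← R2 + 139/142·R4.
R3 ← R3 − 125/71·R4.
R5 ← R5 + 337/71·R4.
R5 ← R5 / (-1817/1491).
R1 ← R1 + 464/1491·R5.
R2 ← R2 + 607/1491·R5.
R3 ← R3 − 2572/1491·R5.
R4 ← R4 − 10/21·R5.
Reading off the reduced rows gives p = 5, q = -1, r = 5, s = 5, t = -6.

p = 5, q = -1, r = 5, s = 5, t = -6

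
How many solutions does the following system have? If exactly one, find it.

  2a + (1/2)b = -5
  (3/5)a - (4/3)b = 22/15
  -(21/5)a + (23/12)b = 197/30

no solution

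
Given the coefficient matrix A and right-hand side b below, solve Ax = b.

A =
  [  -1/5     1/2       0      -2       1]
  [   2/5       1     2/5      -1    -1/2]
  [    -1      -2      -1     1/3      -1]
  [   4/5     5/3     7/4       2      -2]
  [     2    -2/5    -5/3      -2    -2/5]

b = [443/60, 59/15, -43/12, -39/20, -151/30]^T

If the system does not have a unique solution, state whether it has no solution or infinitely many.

x_1 = -11/4, x_2 = 1, x_3 = 3, x_4 = -3, x_5 = 1/3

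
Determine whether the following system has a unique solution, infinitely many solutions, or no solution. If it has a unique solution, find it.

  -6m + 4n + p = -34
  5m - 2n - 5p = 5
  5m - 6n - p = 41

m = 3, n = -5, p = 4

Row-reduce the augmented matrix:
R1 ← R1 / (-6).
R2 ← R2 − 5·R1.
R3 ← R3 − 5·R1.
R2 ← R2 / (4/3).
R1 ← R1 + 2/3·R2.
R3 ← R3 + 8/3·R2.
R3 ← R3 / (-17/2).
R1 ← R1 + 9/4·R3.
R2 ← R2 + 25/8·R3.
Reading off the reduced rows gives m = 3, n = -5, p = 4.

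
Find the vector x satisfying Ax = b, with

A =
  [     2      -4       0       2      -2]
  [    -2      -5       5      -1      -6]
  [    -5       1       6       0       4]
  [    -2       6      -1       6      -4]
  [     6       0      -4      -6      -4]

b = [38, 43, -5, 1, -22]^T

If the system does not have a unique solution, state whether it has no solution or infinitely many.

Row-reduce the augmented matrix:
R1 ← R1 / (2).
R2 ← R2 + 2·R1.
R3 ← R3 + 5·R1.
R4 ← R4 + 2·R1.
R5 ← R5 − 6·R1.
R2 ← R2 / (-9).
R1 ← R1 + 2·R2.
R3 ← R3 + 9·R2.
R4 ← R4 − 2·R2.
R5 ← R5 − 12·R2.
R1 ← R1 + 10/9·R3.
R2 ← R2 + 5/9·R3.
R4 ← R4 − 1/9·R3.
R5 ← R5 − 8/3·R3.
R4 ← R4 / (70/9).
R1 ← R1 − 47/9·R4.
R2 ← R2 − 19/9·R4.
R3 ← R3 − 4·R4.
R5 ← R5 + 64/3·R4.
R5 ← R5 / (-254/5).
R1 ← R1 − 143/10·R5.
R2 ← R2 − 71/10·R5.
R3 ← R3 − 57/5·R5.
R4 ← R4 + 11/10·R5.
Reading off the reduced rows gives x_1 = 2, x_2 = -5, x_3 = 3, x_4 = 5, x_5 = -2.

x_1 = 2, x_2 = -5, x_3 = 3, x_4 = 5, x_5 = -2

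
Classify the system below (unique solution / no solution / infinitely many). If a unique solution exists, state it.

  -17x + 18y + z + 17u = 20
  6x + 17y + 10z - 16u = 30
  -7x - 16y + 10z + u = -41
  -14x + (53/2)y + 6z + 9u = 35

infinitely many solutions

Row-reduce:
R1 ← R1 / (-17).
R2 ← R2 − 6·R1.
R3 ← R3 + 7·R1.
R4 ← R4 + 14·R1.
R2 ← R2 / (397/17).
R1 ← R1 + 18/17·R2.
R3 ← R3 + 398/17·R2.
R4 ← R4 − 397/34·R2.
R3 ← R3 / (7927/397).
R1 ← R1 − 163/397·R3.
R2 ← R2 − 176/397·R3.
Rank is 3 with 4 unknowns, leaving u free.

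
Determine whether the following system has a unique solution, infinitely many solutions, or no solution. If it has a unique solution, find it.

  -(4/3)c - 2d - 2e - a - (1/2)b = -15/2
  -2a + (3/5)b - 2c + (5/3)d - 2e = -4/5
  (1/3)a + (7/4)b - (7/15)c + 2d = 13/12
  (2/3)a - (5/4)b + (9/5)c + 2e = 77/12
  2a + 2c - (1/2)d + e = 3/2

Row-reduce:
R1 ← R1 / (-1).
R2 ← R2 + 2·R1.
R3 ← R3 − 1/3·R1.
R4 ← R4 − 2/3·R1.
R5 ← R5 − 2·R1.
R2 ← R2 / (8/5).
R1 ← R1 − 1/2·R2.
R3 ← R3 − 19/12·R2.
R4 ← R4 + 19/12·R2.
R5 ← R5 + 1·R2.
R3 ← R3 / (-377/240).
R1 ← R1 − 9/8·R3.
R2 ← R2 − 5/12·R3.
R4 ← R4 − 377/240·R3.
R5 ← R5 + 1/4·R3.
Swap R4 and R5.
R4 ← R4 / (-629/2262).
R1 ← R1 + 3203/1131·R4.
R2 ← R2 − 8170/3393·R4.
R3 ← R3 − 6155/2262·R4.
Rank is 4 with 5 unknowns, leaving e free.

infinitely many solutions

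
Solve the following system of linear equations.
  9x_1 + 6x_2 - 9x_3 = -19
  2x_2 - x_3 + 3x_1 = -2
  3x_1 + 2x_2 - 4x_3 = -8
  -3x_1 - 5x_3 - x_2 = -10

Row-reduce:
R1 ← R1 / (9).
R2 ← R2 − 3·R1.
R3 ← R3 − 3·R1.
R4 ← R4 + 3·R1.
Swap R2 and R4.
R1 ← R1 − 2/3·R2.
R3 ← R3 / (-1).
R1 ← R1 − 13/3·R3.
R2 ← R2 + 8·R3.
R4 ← R4 − 2·R3.
Row 4 reduces to 0 = 1, a contradiction. The system is inconsistent.

no solution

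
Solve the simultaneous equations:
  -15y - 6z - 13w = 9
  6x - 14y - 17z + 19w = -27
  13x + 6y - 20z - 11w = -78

Row-reduce:
Swap R1 and R2.
R1 ← R1 / (6).
R3 ← R3 − 13·R1.
R2 ← R2 / (-15).
R1 ← R1 + 7/3·R2.
R3 ← R3 − 109/3·R2.
R3 ← R3 / (23/10).
R1 ← R1 + 19/10·R3.
R2 ← R2 − 2/5·R3.
Rank is 3 with 4 unknowns, leaving w free.

infinitely many solutions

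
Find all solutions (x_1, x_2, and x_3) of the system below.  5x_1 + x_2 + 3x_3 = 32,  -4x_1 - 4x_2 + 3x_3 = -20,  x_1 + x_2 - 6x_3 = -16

Row-reduce the augmented matrix:
R1 ← R1 / (5).
R2 ← R2 + 4·R1.
R3 ← R3 − 1·R1.
R2 ← R2 / (-16/5).
R1 ← R1 − 1/5·R2.
R3 ← R3 − 4/5·R2.
R3 ← R3 / (-21/4).
R1 ← R1 − 15/16·R3.
R2 ← R2 + 27/16·R3.
Reading off the reduced rows gives x_1 = 3, x_2 = 5, x_3 = 4.

x_1 = 3, x_2 = 5, x_3 = 4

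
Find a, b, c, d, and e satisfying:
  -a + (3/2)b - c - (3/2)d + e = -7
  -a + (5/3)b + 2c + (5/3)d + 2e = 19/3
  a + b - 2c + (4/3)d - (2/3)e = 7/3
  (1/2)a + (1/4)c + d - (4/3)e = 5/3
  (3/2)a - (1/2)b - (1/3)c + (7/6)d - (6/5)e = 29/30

Row-reduce the augmented matrix:
R1 ← R1 / (-1).
R2 ← R2 + 1·R1.
R3 ← R3 − 1·R1.
R4 ← R4 − 1/2·R1.
R5 ← R5 − 3/2·R1.
R2 ← R2 / (1/6).
R1 ← R1 + 3/2·R2.
R3 ← R3 − 5/2·R2.
R4 ← R4 − 3/4·R2.
R5 ← R5 − 7/4·R2.
R3 ← R3 / (-48).
R1 ← R1 − 28·R3.
R2 ← R2 − 18·R3.
R4 ← R4 + 55/4·R3.
R5 ← R5 + 100/3·R3.
R4 ← R4 / (-199/576).
R1 ← R1 − 79/36·R4.
R2 ← R2 − 9/8·R4.
R3 ← R3 − 143/144·R4.
R5 ← R5 + 133/108·R4.
R5 ← R5 / (35999/8955).
R1 ← R1 + 4624/597·R5.
R2 ← R2 + 634/199·R5.
R3 ← R3 + 1760/597·R5.
R4 ← R4 − 652/199·R5.
Reading off the reduced rows gives a = -5, b = -4, c = -2, d = 6, e = 1.

a = -5, b = -4, c = -2, d = 6, e = 1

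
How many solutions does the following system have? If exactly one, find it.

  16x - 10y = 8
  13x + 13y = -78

x = -2, y = -4

Row-reduce the augmented matrix:
R1 ← R1 / (16).
R2 ← R2 − 13·R1.
R2 ← R2 / (169/8).
R1 ← R1 + 5/8·R2.
Reading off the reduced rows gives x = -2, y = -4.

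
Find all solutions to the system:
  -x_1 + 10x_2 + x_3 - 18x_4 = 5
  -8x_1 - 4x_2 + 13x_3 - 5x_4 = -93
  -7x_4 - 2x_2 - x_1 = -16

infinitely many solutions

Row-reduce:
R1 ← R1 / (-1).
R2 ← R2 + 8·R1.
R3 ← R3 + 1·R1.
R2 ← R2 / (-84).
R1 ← R1 + 10·R2.
R3 ← R3 + 12·R2.
R3 ← R3 / (-12/7).
R1 ← R1 + 67/42·R3.
R2 ← R2 + 5/84·R3.
Rank is 3 with 4 unknowns, leaving x_4 free.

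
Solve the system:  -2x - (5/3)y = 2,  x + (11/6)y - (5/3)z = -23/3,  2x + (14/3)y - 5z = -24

no solution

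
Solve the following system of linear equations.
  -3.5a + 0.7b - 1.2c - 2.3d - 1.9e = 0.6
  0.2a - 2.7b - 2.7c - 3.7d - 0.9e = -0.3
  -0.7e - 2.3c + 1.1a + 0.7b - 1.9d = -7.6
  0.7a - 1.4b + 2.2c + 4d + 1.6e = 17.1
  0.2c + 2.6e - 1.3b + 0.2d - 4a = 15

a = -3, b = -4, c = -4, d = 6, e = -1

Row-reduce the augmented matrix:
R1 ← R1 / (-7/2).
R2 ← R2 − 1/5·R1.
R3 ← R3 − 11/10·R1.
R4 ← R4 − 7/10·R1.
R5 ← R5 + 4·R1.
R2 ← R2 / (-133/50).
R1 ← R1 + 1/5·R2.
R3 ← R3 − 23/25·R2.
R4 ← R4 + 63/50·R2.
R5 ← R5 + 21/10·R2.
R3 ← R3 / (-1781/490).
R1 ← R1 − 27/49·R3.
R2 ← R2 − 51/49·R3.
R4 ← R4 − 229/70·R3.
R5 ← R5 − 263/70·R3.
R4 ← R4 / (304797/169195).
R1 ← R1 − 11732/33839·R4.
R2 ← R2 − 10485/33839·R4.
R3 ← R3 − 36756/33839·R4.
R5 ← R5 − 599751/338390·R4.
R5 ← R5 / (371188/101599).
R1 ← R1 − 99832/304797·R5.
R2 ← R2 + 13144/101599·R5.
R3 ← R3 − 32760/101599·R5.
R4 ← R4 − 36593/304797·R5.
Reading off the reduced rows gives a = -3, b = -4, c = -4, d = 6, e = -1.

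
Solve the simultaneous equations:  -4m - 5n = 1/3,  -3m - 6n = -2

Row-reduce the augmented matrix:
R1 ← R1 / (-4).
R2 ← R2 + 3·R1.
R2 ← R2 / (-9/4).
R1 ← R1 − 5/4·R2.
Reading off the reduced rows gives m = -4/3, n = 1.

m = -4/3, n = 1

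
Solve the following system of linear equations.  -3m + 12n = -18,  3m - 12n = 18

Row-reduce:
R1 ← R1 / (-3).
R2 ← R2 − 3·R1.
Rank is 1 with 2 unknowns, leaving n free.

infinitely many solutions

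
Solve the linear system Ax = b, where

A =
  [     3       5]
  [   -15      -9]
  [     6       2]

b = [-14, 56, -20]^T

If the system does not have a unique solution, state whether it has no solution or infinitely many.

no solution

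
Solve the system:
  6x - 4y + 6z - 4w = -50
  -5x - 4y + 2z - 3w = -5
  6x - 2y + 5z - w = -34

Row-reduce:
R1 ← R1 / (6).
R2 ← R2 + 5·R1.
R3 ← R3 − 6·R1.
R2 ← R2 / (-22/3).
R1 ← R1 + 2/3·R2.
R3 ← R3 − 2·R2.
R3 ← R3 / (10/11).
R1 ← R1 − 4/11·R3.
R2 ← R2 + 21/22·R3.
Rank is 3 with 4 unknowns, leaving w free.

infinitely many solutions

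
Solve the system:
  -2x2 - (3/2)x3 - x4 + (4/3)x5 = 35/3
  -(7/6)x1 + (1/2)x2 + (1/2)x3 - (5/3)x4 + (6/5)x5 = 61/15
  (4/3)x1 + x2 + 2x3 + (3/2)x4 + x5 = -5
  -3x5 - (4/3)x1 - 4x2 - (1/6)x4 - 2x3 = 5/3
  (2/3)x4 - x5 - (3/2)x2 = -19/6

Row-reduce:
Swap R1 and R2.
R1 ← R1 / (-7/6).
R3 ← R3 − 4/3·R1.
R4 ← R4 + 4/3·R1.
R2 ← R2 / (-2).
R1 ← R1 + 3/7·R2.
R3 ← R3 − 11/7·R2.
R4 ← R4 + 32/7·R2.
R5 ← R5 + 3/2·R2.
R3 ← R3 / (39/28).
R1 ← R1 + 3/28·R3.
R2 ← R2 − 3/4·R3.
R4 ← R4 − 6/7·R3.
R5 ← R5 − 9/8·R3.
R4 ← R4 / (371/78).
R1 ← R1 − 121/78·R4.
R2 ← R2 − 89/78·R4.
R3 ← R3 + 100/117·R4.
R5 ← R5 − 371/156·R4.
Row 5 reduces to 0 = -3/2, a contradiction. The system is inconsistent.

no solution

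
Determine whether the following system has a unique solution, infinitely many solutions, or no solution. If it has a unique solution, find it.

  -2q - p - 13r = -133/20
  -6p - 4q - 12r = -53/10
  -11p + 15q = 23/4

p = -1/4, q = 1/5, r = 1/2

Row-reduce the augmented matrix:
R1 ← R1 / (-1).
R2 ← R2 + 6·R1.
R3 ← R3 + 11·R1.
R2 ← R2 / (8).
R1 ← R1 − 2·R2.
R3 ← R3 − 37·R2.
R3 ← R3 / (-649/4).
R1 ← R1 + 7/2·R3.
R2 ← R2 − 33/4·R3.
Reading off the reduced rows gives p = -1/4, q = 1/5, r = 1/2.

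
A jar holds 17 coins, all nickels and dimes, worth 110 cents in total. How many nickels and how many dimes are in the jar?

Let n = nickels, d = dimes.
  d + n = 17
  5n + 10d = 110
From equation 1: n = 17 − d.
Substitute into equation 2 and solve: d = 5.
Then n = 12.

nickels: 12, dimes: 5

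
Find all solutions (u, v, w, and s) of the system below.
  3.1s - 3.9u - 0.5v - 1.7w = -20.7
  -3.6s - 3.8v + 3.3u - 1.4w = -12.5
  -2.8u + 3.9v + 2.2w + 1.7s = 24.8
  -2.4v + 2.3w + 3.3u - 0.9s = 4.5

Row-reduce the augmented matrix:
R1 ← R1 / (-39/10).
R2 ← R2 − 33/10·R1.
R3 ← R3 + 14/5·R1.
R4 ← R4 − 33/10·R1.
R2 ← R2 / (-549/130).
R1 ← R1 − 5/39·R2.
R3 ← R3 − 1661/390·R2.
R4 ← R4 + 367/130·R2.
R3 ← R3 / (1021/1830).
R1 ← R1 − 64/183·R3.
R2 ← R2 − 41/61·R3.
R4 ← R4 − 1683/610·R3.
R4 ← R4 / (904897/91890).
R1 ← R1 − 1126/9189·R4.
R2 ← R2 − 18851/9189·R4.
R3 ← R3 + 24884/9189·R4.
Reading off the reduced rows gives u = -1, v = 4, w = 6, s = -4.

u = -1, v = 4, w = 6, s = -4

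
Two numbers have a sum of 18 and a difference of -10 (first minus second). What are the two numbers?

Let x = first number, y = second number.
  x + y = 18
  x - y = -10
From equation 1: x = 18 − y.
Substitute into equation 2 and solve: y = 14.
Then x = 4.

first number: 4, second number: 14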